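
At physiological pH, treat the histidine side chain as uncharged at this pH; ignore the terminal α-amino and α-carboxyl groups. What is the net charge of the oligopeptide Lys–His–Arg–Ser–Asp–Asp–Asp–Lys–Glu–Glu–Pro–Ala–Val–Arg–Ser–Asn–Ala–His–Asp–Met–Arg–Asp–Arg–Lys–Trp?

0

Near pH 7.4, K and R contribute +1 each, D and E contribute −1 each, and every other side chain (His included, as stated) is uncharged.
Positive (K, R): Lys1, Arg3, Lys8, Arg14, Arg21, Arg23, Lys24 → +7.
Negative (D, E): Asp5, Asp6, Asp7, Glu9, Glu10, Asp19, Asp22 → −7.
Net charge = (+7) + (−7) = 0.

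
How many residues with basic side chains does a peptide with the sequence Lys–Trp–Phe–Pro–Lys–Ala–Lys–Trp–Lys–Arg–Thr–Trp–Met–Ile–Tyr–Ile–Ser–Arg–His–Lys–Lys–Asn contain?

9

Lysine (K), arginine (R), and histidine (H) have basic, nitrogen-containing side chains.
Matching residues: Lys1, Lys5, Lys7, Lys9, Arg10, Arg18, His19, Lys20, Lys21.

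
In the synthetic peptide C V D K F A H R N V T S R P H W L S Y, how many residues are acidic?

1

The acidic residues are Asp (D) and Glu (E), whose side chains end in a carboxylate group.
Matching residues: D3.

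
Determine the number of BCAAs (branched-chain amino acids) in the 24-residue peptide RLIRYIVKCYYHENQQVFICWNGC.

6

The BCAAs are Val, Leu, and Ile — aliphatic side chains with a branch point.
Matching residues: L2, I3, I6, V7, V17, I19.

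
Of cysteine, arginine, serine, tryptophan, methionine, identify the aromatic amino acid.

F, W, and Y each carry an aromatic ring on the side chain.
Of the listed options, only tryptophan belongs to this group.

tryptophan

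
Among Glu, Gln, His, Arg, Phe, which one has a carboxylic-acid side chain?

Glu

Aspartate (D) and glutamate (E) have carboxylic-acid side chains and are the acidic amino acids.
Of the listed options, only Glu belongs to this group.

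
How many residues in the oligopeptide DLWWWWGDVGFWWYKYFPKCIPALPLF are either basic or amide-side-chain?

2

Basic: H, K, R. Amide-side-chain: N, Q.
Basic residues here: K15, K19 (2).
Amide-side-chain residues here: none (0).
The two groups share no amino acid, so total = 2 + 0 = 2.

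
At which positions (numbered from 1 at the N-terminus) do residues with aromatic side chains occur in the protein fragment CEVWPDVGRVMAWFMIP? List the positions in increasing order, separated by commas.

The aromatic amino acids are Phe (F, benzyl), Trp (W, indole), and Tyr (Y, phenol).
Matching residues: W4, W13, F14.

4, 13, 14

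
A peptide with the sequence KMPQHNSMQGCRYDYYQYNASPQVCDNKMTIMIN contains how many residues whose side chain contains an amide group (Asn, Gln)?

8

Matching residues: Q4, N6, Q9, Q17, N19, Q23, N27, N34.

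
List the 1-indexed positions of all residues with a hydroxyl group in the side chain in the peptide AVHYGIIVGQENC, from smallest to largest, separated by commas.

Serine (S), threonine (T), and tyrosine (Y) each carry a hydroxyl group on the side chain.
Matching residues: Y4.

4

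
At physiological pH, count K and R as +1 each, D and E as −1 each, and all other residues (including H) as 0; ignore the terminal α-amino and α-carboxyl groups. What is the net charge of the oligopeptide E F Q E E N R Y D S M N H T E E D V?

-6

Positive (K, R): R7 → +1.
Negative (D, E): E1, E4, E5, D9, E15, E16, D17 → −7.
Net charge = (+1) + (−7) = −6.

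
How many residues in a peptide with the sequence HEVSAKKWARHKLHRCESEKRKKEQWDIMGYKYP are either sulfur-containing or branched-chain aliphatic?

5

Sulfur-containing: C, M. Branched-chain aliphatic: I, L, V.
Sulfur-containing residues here: C16, M29 (2).
Branched-chain aliphatic residues here: V3, L13, I28 (3).
The two groups share no amino acid, so total = 2 + 3 = 5.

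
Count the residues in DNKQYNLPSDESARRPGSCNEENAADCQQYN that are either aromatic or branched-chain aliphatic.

Aromatic: F, W, Y. Branched-chain aliphatic: I, L, V.
Aromatic residues here: Y5, Y30 (2).
Branched-chain aliphatic residues here: L7 (1).
The two groups share no amino acid, so total = 2 + 1 = 3.

3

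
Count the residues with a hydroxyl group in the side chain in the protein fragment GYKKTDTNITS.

5

The –OH-bearing residues are Ser, Thr (aliphatic alcohols), and Tyr (phenol).
Matching residues: Y2, T5, T7, T10, S11.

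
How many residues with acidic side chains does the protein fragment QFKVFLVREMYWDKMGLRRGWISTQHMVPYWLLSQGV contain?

2

Aspartate (D) and glutamate (E) have carboxylic-acid side chains and are the acidic amino acids.
Matching residues: E9, D13.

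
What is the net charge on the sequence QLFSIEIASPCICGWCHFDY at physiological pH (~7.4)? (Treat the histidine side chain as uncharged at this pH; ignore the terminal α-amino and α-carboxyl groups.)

-2

Near pH 7.4, K and R contribute +1 each, D and E contribute −1 each, and every other side chain (His included, as stated) is uncharged.
Positive (K, R): none → +0.
Negative (D, E): E6, D19 → −2.
Net charge = (+0) + (−2) = −2.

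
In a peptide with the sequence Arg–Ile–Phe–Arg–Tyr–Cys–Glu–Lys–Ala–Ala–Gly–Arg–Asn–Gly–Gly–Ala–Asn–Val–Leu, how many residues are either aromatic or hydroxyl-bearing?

2

Aromatic: F, W, Y. Hydroxyl-bearing: S, T, Y.
Aromatic residues here: Phe3, Tyr5 (2).
Hydroxyl-bearing residues here: Tyr5 (1).
Y is in both groups, so the 1 Y residue must not be double-counted.
Total = 2 + 1 − 1 = 2.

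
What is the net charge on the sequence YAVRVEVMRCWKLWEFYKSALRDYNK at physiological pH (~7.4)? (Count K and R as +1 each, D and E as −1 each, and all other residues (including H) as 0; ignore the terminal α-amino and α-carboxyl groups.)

+3

Positive (K, R): R4, R9, K12, K18, R22, K26 → +6.
Negative (D, E): E6, E15, D23 → −3.
Net charge = (+6) + (−3) = +3.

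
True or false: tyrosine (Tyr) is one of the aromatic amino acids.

True

Phenylalanine (F), tryptophan (W), and tyrosine (Y) have aromatic ring side chains.
Tyrosine is in this group.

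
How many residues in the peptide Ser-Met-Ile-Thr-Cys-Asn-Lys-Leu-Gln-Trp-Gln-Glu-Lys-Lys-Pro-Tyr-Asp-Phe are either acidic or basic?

Acidic: D, E. Basic: H, K, R.
Acidic residues here: Glu12, Asp17 (2).
Basic residues here: Lys7, Lys13, Lys14 (3).
The two groups share no amino acid, so total = 2 + 3 = 5.

5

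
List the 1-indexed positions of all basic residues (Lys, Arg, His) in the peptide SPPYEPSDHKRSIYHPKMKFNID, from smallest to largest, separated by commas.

9, 10, 11, 15, 17, 19

Matching residues: H9, K10, R11, H15, K17, K19.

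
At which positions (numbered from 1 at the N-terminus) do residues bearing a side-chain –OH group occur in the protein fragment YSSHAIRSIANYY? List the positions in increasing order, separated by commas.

1, 2, 3, 8, 12, 13

The –OH-bearing residues are Ser, Thr (aliphatic alcohols), and Tyr (phenol).
Matching residues: Y1, S2, S3, S8, Y12, Y13.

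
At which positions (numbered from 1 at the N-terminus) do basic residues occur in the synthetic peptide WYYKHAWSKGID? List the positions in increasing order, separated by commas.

Lysine (K), arginine (R), and histidine (H) have basic, nitrogen-containing side chains.
Matching residues: K4, H5, K9.

4, 5, 9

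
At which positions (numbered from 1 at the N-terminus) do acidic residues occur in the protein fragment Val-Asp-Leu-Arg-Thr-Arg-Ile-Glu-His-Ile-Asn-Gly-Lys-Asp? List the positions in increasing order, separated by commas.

2, 8, 14

Only D (aspartate) and E (glutamate) carry a side-chain carboxylic acid.
Matching residues: Asp2, Glu8, Asp14.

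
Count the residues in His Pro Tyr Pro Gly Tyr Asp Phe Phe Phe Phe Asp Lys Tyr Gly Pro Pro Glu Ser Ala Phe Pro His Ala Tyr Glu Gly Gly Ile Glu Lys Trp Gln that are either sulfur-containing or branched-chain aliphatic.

Sulfur-containing: C, M. Branched-chain aliphatic: I, L, V.
Sulfur-containing residues here: none (0).
Branched-chain aliphatic residues here: Ile29 (1).
The two groups share no amino acid, so total = 0 + 1 = 1.

1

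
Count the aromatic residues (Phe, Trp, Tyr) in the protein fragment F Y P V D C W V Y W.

Matching residues: F1, Y2, W7, Y9, W10.

5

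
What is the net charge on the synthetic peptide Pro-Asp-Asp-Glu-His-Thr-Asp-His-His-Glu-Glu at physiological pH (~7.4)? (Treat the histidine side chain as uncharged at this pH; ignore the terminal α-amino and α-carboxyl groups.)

-6

Near pH 7.4, K and R contribute +1 each, D and E contribute −1 each, and every other side chain (His included, as stated) is uncharged.
Positive (K, R): none → +0.
Negative (D, E): Asp2, Asp3, Glu4, Asp7, Glu10, Glu11 → −6.
Net charge = (+0) + (−6) = −6.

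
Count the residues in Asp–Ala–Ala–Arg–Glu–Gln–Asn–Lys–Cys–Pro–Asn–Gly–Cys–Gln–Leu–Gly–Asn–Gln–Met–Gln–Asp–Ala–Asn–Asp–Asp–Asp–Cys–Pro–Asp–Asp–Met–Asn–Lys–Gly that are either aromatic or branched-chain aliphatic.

Aromatic: F, W, Y. Branched-chain aliphatic: I, L, V.
Aromatic residues here: none (0).
Branched-chain aliphatic residues here: Leu15 (1).
The two groups share no amino acid, so total = 0 + 1 = 1.

1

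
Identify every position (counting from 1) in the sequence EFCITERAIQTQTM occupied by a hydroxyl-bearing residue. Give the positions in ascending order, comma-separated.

The –OH-bearing residues are Ser, Thr (aliphatic alcohols), and Tyr (phenol).
Matching residues: T5, T11, T13.

5, 11, 13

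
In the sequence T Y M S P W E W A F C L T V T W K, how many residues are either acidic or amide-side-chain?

1

Acidic: D, E. Amide-side-chain: N, Q.
Acidic residues here: E7 (1).
Amide-side-chain residues here: none (0).
The two groups share no amino acid, so total = 1 + 0 = 1.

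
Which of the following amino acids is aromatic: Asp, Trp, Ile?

Trp

The aromatic amino acids are Phe (F, benzyl), Trp (W, indole), and Tyr (Y, phenol).
Of the listed options, only Trp belongs to this group.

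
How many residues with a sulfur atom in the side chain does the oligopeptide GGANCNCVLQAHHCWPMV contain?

4

Only Cys (C) and Met (M) have a sulfur atom in the side chain.
Matching residues: C5, C7, C14, M17.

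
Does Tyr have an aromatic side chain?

Yes

F, W, and Y each carry an aromatic ring on the side chain.
Tyrosine is in this group.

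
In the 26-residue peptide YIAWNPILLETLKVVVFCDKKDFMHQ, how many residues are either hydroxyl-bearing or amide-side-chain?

4

Hydroxyl-bearing: S, T, Y. Amide-side-chain: N, Q.
Hydroxyl-bearing residues here: Y1, T11 (2).
Amide-side-chain residues here: N5, Q26 (2).
The two groups share no amino acid, so total = 2 + 2 = 4.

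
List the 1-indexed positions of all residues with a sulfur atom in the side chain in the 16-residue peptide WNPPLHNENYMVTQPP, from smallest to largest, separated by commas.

11

The sulfur-bearing residues are cysteine (–SH) and methionine (–S–CH₃).
Matching residues: M11.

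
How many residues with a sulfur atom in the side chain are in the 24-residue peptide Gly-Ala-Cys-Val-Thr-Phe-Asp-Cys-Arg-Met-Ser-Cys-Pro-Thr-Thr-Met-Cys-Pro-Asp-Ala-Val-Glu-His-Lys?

Cysteine (C, thiol) and methionine (M, thioether) are the two sulfur-containing amino acids.
Matching residues: Cys3, Cys8, Met10, Cys12, Met16, Cys17.

6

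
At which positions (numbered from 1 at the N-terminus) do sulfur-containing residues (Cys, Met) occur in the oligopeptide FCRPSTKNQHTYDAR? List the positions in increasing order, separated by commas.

Matching residues: C2.

2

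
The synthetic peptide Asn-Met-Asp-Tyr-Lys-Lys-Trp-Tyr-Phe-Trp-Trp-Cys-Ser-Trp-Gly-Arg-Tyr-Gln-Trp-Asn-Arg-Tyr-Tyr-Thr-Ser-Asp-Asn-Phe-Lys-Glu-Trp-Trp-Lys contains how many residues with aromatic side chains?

The aromatic amino acids are Phe (F, benzyl), Trp (W, indole), and Tyr (Y, phenol).
Matching residues: Tyr4, Trp7, Tyr8, Phe9, Trp10, Trp11, Trp14, Tyr17, Trp19, Tyr22, Tyr23, Phe28, Trp31, Trp32.

14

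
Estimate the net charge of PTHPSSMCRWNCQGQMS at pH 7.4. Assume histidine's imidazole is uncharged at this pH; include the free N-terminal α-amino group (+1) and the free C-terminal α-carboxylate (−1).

The side chains ionized at physiological pH are Lys/Arg (+1) and Asp/Glu (−1); with His treated as neutral, nothing else contributes.
Positive (K, R): R9 → +1.
Negative (D, E): none → −0.
The N-terminus (+1) and C-terminus (−1) cancel.
Net charge = (+1) + (−0) = +1.

+1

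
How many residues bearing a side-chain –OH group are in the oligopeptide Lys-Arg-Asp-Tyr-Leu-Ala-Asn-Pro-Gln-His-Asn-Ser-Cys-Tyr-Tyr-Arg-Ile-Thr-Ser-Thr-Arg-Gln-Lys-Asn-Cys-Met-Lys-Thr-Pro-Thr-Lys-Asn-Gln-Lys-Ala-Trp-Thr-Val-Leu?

10

Serine (S), threonine (T), and tyrosine (Y) each carry a hydroxyl group on the side chain.
Matching residues: Tyr4, Ser12, Tyr14, Tyr15, Thr18, Ser19, Thr20, Thr28, Thr30, Thr37.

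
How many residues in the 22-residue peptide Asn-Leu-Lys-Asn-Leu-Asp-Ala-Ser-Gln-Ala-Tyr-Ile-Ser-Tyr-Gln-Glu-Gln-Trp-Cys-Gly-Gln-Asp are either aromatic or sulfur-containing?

4

Aromatic: F, W, Y. Sulfur-containing: C, M.
Aromatic residues here: Tyr11, Tyr14, Trp18 (3).
Sulfur-containing residues here: Cys19 (1).
The two groups share no amino acid, so total = 3 + 1 = 4.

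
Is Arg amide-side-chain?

No

The amide-side-chain residues are Asn (N) and Gln (Q).
Arginine is not in this group.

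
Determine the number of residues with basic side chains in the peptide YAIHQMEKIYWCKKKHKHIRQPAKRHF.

12

K, R, and H are the three residues with basic side chains (ε-amine, guanidinium, and imidazole respectively).
Matching residues: H4, K8, K13, K14, K15, H16, K17, H18, R20, K24, R25, H26.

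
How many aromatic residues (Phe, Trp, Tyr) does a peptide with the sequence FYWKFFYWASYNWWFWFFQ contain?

Matching residues: F1, Y2, W3, F5, F6, Y7, W8, Y11, W13, W14, F15, W16, F17, F18.

14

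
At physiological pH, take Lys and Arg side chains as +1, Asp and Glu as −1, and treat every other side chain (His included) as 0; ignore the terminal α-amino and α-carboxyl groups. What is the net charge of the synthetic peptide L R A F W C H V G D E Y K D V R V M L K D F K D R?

Positive (K, R): R2, K13, R16, K20, K23, R25 → +6.
Negative (D, E): D10, E11, D14, D21, D24 → −5.
Net charge = (+6) + (−5) = +1.

+1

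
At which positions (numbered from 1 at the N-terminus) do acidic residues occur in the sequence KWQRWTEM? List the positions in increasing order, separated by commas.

7

The acidic residues are Asp (D) and Glu (E), whose side chains end in a carboxylate group.
Matching residues: E7.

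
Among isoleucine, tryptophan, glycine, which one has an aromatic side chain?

The aromatic amino acids are Phe (F, benzyl), Trp (W, indole), and Tyr (Y, phenol).
Of the listed options, only tryptophan belongs to this group.

tryptophan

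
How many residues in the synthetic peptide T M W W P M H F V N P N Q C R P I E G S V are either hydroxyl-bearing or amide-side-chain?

5

Hydroxyl-bearing: S, T, Y. Amide-side-chain: N, Q.
Hydroxyl-bearing residues here: T1, S20 (2).
Amide-side-chain residues here: N10, N12, Q13 (3).
The two groups share no amino acid, so total = 2 + 3 = 5.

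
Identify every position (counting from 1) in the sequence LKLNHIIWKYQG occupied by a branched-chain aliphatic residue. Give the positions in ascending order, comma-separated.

Matching residues: L1, L3, I6, I7.

1, 3, 6, 7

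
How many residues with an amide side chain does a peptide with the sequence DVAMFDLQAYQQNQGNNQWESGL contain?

The amide-side-chain residues are Asn (N) and Gln (Q).
Matching residues: Q8, Q11, Q12, N13, Q14, N16, N17, Q18.

8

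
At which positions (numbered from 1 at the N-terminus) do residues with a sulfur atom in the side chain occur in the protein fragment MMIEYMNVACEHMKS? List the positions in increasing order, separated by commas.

1, 2, 6, 10, 13

Cysteine (C, thiol) and methionine (M, thioether) are the two sulfur-containing amino acids.
Matching residues: M1, M2, M6, C10, M13.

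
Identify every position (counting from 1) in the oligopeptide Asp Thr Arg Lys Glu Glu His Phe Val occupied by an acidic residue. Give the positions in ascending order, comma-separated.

Aspartate (D) and glutamate (E) have carboxylic-acid side chains and are the acidic amino acids.
Matching residues: Asp1, Glu5, Glu6.

1, 5, 6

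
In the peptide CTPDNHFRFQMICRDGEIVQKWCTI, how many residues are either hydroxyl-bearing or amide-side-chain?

Hydroxyl-bearing: S, T, Y. Amide-side-chain: N, Q.
Hydroxyl-bearing residues here: T2, T24 (2).
Amide-side-chain residues here: N5, Q10, Q20 (3).
The two groups share no amino acid, so total = 2 + 3 = 5.

5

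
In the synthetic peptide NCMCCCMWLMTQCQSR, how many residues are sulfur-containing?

8

The sulfur-bearing residues are cysteine (–SH) and methionine (–S–CH₃).
Matching residues: C2, M3, C4, C5, C6, M7, M10, C13.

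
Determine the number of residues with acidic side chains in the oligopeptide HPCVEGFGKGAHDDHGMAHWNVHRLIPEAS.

4

The acidic residues are Asp (D) and Glu (E), whose side chains end in a carboxylate group.
Matching residues: E5, D13, D14, E28.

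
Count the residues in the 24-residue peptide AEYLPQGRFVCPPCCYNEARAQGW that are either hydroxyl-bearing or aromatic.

Hydroxyl-bearing: S, T, Y. Aromatic: F, W, Y.
Hydroxyl-bearing residues here: Y3, Y16 (2).
Aromatic residues here: Y3, F9, Y16, W24 (4).
Y is in both groups, so the 2 Y residues must not be double-counted.
Total = 2 + 4 − 2 = 4.

4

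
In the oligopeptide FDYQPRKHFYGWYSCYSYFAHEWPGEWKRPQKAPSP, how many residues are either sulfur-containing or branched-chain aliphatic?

Sulfur-containing: C, M. Branched-chain aliphatic: I, L, V.
Sulfur-containing residues here: C15 (1).
Branched-chain aliphatic residues here: none (0).
The two groups share no amino acid, so total = 1 + 0 = 1.

1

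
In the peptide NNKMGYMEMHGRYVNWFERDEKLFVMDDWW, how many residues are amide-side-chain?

3

Asparagine (N) and glutamine (Q) have uncharged amide side chains.
Matching residues: N1, N2, N15.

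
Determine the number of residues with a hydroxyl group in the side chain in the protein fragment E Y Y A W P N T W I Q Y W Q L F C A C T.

Serine (S), threonine (T), and tyrosine (Y) each carry a hydroxyl group on the side chain.
Matching residues: Y2, Y3, T8, Y12, T20.

5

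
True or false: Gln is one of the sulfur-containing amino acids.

Only Cys (C) and Met (M) have a sulfur atom in the side chain.
Glutamine is not in this group.

False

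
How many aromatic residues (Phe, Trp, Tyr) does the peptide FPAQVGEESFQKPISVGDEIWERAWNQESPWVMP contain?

Matching residues: F1, F10, W21, W25, W31.

5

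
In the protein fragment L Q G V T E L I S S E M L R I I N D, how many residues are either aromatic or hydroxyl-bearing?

3

Aromatic: F, W, Y. Hydroxyl-bearing: S, T, Y.
Aromatic residues here: none (0).
Hydroxyl-bearing residues here: T5, S9, S10 (3).
(Y belongs to both groups, but none appear in this sequence.) Total = 0 + 3 = 3.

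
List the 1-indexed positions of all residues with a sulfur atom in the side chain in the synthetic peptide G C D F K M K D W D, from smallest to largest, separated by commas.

Only Cys (C) and Met (M) have a sulfur atom in the side chain.
Matching residues: C2, M6.

2, 6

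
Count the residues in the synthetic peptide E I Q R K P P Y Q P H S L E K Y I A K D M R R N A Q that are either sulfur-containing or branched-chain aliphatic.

Sulfur-containing: C, M. Branched-chain aliphatic: I, L, V.
Sulfur-containing residues here: M21 (1).
Branched-chain aliphatic residues here: I2, L13, I17 (3).
The two groups share no amino acid, so total = 1 + 3 = 4.

4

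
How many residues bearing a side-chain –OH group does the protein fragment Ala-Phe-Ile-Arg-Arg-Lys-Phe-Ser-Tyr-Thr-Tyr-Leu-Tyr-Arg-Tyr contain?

6

Serine (S), threonine (T), and tyrosine (Y) each carry a hydroxyl group on the side chain.
Matching residues: Ser8, Tyr9, Thr10, Tyr11, Tyr13, Tyr15.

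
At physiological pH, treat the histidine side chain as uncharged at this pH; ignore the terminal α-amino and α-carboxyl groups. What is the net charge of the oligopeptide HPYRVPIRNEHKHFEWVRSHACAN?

Near pH 7.4, K and R contribute +1 each, D and E contribute −1 each, and every other side chain (His included, as stated) is uncharged.
Positive (K, R): R4, R8, K12, R18 → +4.
Negative (D, E): E10, E15 → −2.
Net charge = (+4) + (−2) = +2.

+2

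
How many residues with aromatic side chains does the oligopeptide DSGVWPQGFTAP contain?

2

Phenylalanine (F), tryptophan (W), and tyrosine (Y) have aromatic ring side chains.
Matching residues: W5, F9.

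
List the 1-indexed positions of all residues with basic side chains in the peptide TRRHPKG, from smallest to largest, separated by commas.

2, 3, 4, 6

The basic amino acids are Lys (K), Arg (R), and His (H).
Matching residues: R2, R3, H4, K6.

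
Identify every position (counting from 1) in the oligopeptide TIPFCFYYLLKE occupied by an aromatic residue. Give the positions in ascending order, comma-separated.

4, 6, 7, 8

Matching residues: F4, F6, Y7, Y8.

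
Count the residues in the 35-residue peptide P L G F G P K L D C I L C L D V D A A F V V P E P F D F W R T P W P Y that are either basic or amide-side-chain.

2

Basic: H, K, R. Amide-side-chain: N, Q.
Basic residues here: K7, R30 (2).
Amide-side-chain residues here: none (0).
The two groups share no amino acid, so total = 2 + 0 = 2.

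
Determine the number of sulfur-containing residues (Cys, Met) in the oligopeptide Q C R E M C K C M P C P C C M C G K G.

Matching residues: C2, M5, C6, C8, M9, C11, C13, C14, M15, C16.

10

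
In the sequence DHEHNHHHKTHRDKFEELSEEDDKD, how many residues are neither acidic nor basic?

5

Acidic: D, E. Basic: K, R, H. All other residues are neither.
Matching residues: N5, T10, F15, L18, S19.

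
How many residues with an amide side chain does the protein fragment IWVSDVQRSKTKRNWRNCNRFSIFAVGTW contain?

4

The amide-side-chain residues are Asn (N) and Gln (Q).
Matching residues: Q7, N14, N17, N19.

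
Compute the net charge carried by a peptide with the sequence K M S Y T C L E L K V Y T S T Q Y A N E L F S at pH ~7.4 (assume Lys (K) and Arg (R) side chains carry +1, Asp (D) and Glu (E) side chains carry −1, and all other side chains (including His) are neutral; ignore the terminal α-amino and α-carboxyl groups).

0

Positive (K, R): K1, K10 → +2.
Negative (D, E): E8, E20 → −2.
Net charge = (+2) + (−2) = 0.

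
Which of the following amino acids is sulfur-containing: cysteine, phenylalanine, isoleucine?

Cysteine (C, thiol) and methionine (M, thioether) are the two sulfur-containing amino acids.
Of the listed options, only cysteine belongs to this group.

cysteine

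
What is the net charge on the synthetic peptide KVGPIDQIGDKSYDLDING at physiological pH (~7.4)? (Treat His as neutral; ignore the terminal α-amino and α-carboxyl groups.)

-2

The side chains ionized at physiological pH are Lys/Arg (+1) and Asp/Glu (−1); with His treated as neutral, nothing else contributes.
Positive (K, R): K1, K11 → +2.
Negative (D, E): D6, D10, D14, D16 → −4.
Net charge = (+2) + (−4) = −2.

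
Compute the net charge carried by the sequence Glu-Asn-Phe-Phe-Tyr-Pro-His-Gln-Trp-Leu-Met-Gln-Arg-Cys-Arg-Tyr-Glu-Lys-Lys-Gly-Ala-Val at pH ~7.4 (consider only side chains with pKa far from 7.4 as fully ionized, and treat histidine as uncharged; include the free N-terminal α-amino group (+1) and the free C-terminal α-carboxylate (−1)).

Near pH 7.4, K and R contribute +1 each, D and E contribute −1 each, and every other side chain (His included, as stated) is uncharged.
Positive (K, R): Arg13, Arg15, Lys18, Lys19 → +4.
Negative (D, E): Glu1, Glu17 → −2.
The N-terminus (+1) and C-terminus (−1) cancel.
Net charge = (+4) + (−2) = +2.

+2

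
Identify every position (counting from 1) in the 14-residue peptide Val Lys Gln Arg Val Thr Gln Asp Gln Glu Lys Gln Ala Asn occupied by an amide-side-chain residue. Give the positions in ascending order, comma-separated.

Asparagine (N) and glutamine (Q) have uncharged amide side chains.
Matching residues: Gln3, Gln7, Gln9, Gln12, Asn14.

3, 7, 9, 12, 14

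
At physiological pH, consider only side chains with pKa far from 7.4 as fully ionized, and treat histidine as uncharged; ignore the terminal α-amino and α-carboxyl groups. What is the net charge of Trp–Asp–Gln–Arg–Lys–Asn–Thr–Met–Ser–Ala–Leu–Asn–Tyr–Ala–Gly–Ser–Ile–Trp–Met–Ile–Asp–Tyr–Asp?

At pH ~7.4 the Lys and Arg side chains are protonated (+1), the Asp and Glu side chains are deprotonated (−1), and with His taken as neutral all other side chains carry no charge.
Positive (K, R): Arg4, Lys5 → +2.
Negative (D, E): Asp2, Asp21, Asp23 → −3.
Net charge = (+2) + (−3) = −1.

-1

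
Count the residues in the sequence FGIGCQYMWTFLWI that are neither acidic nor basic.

14

Acidic: D, E. Basic: K, R, H. All other residues are neither.
Matching residues: F1, G2, I3, G4, C5, Q6, Y7, M8, W9, T10, F11, L12, W13, I14.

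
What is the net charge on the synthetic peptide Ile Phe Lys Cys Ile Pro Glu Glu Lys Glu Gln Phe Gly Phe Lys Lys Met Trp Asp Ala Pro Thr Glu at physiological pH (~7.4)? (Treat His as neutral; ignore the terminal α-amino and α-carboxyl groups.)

The side chains ionized at physiological pH are Lys/Arg (+1) and Asp/Glu (−1); with His treated as neutral, nothing else contributes.
Positive (K, R): Lys3, Lys9, Lys15, Lys16 → +4.
Negative (D, E): Glu7, Glu8, Glu10, Asp19, Glu23 → −5.
Net charge = (+4) + (−5) = −1.

-1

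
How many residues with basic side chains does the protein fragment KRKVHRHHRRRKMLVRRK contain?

14

K, R, and H are the three residues with basic side chains (ε-amine, guanidinium, and imidazole respectively).
Matching residues: K1, R2, K3, H5, R6, H7, H8, R9, R10, R11, K12, R16, R17, K18.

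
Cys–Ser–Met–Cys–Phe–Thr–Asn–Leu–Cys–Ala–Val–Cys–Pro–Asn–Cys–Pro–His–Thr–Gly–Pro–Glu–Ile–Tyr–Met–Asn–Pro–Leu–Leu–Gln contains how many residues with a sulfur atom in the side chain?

7

Only Cys (C) and Met (M) have a sulfur atom in the side chain.
Matching residues: Cys1, Met3, Cys4, Cys9, Cys12, Cys15, Met24.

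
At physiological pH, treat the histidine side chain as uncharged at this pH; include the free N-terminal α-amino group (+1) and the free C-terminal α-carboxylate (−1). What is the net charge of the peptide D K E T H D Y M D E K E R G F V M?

At pH ~7.4 the Lys and Arg side chains are protonated (+1), the Asp and Glu side chains are deprotonated (−1), and with His taken as neutral all other side chains carry no charge.
Positive (K, R): K2, K11, R13 → +3.
Negative (D, E): D1, E3, D6, D9, E10, E12 → −6.
The N-terminus (+1) and C-terminus (−1) cancel.
Net charge = (+3) + (−6) = −3.

-3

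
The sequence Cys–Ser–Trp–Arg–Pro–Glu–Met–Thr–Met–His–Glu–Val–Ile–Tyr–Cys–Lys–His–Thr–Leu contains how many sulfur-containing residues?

Cysteine (C, thiol) and methionine (M, thioether) are the two sulfur-containing amino acids.
Matching residues: Cys1, Met7, Met9, Cys15.

4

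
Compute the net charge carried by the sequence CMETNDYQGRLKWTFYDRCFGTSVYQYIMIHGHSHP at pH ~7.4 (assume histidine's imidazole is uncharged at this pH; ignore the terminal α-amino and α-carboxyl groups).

0

Near pH 7.4, K and R contribute +1 each, D and E contribute −1 each, and every other side chain (His included, as stated) is uncharged.
Positive (K, R): R10, K12, R18 → +3.
Negative (D, E): E3, D6, D17 → −3.
Net charge = (+3) + (−3) = 0.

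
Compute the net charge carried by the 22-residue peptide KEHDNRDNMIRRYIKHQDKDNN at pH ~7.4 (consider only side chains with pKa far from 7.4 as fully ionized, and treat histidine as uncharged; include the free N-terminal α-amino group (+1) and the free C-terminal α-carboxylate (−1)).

The side chains ionized at physiological pH are Lys/Arg (+1) and Asp/Glu (−1); with His treated as neutral, nothing else contributes.
Positive (K, R): K1, R6, R11, R12, K15, K19 → +6.
Negative (D, E): E2, D4, D7, D18, D20 → −5.
The N-terminus (+1) and C-terminus (−1) cancel.
Net charge = (+6) + (−5) = +1.

+1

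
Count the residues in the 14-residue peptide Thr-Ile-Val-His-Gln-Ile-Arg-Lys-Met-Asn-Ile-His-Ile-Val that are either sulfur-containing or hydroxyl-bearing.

Sulfur-containing: C, M. Hydroxyl-bearing: S, T, Y.
Sulfur-containing residues here: Met9 (1).
Hydroxyl-bearing residues here: Thr1 (1).
The two groups share no amino acid, so total = 1 + 1 = 2.

2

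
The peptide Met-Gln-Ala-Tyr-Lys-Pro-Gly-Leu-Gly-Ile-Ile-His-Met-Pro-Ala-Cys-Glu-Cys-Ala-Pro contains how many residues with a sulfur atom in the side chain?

4

The sulfur-bearing residues are cysteine (–SH) and methionine (–S–CH₃).
Matching residues: Met1, Met13, Cys16, Cys18.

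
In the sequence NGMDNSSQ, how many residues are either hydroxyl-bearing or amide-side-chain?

Hydroxyl-bearing: S, T, Y. Amide-side-chain: N, Q.
Hydroxyl-bearing residues here: S6, S7 (2).
Amide-side-chain residues here: N1, N5, Q8 (3).
The two groups share no amino acid, so total = 2 + 3 = 5.

5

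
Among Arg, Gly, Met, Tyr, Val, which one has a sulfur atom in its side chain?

The sulfur-bearing residues are cysteine (–SH) and methionine (–S–CH₃).
Of the listed options, only Met belongs to this group.

Met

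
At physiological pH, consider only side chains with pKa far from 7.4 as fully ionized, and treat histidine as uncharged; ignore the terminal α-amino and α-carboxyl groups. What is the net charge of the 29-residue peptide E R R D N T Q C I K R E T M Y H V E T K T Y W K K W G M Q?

The side chains ionized at physiological pH are Lys/Arg (+1) and Asp/Glu (−1); with His treated as neutral, nothing else contributes.
Positive (K, R): R2, R3, K10, R11, K20, K24, K25 → +7.
Negative (D, E): E1, D4, E12, E18 → −4.
Net charge = (+7) + (−4) = +3.

+3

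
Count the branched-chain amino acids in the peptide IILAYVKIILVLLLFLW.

The BCAAs are Val, Leu, and Ile — aliphatic side chains with a branch point.
Matching residues: I1, I2, L3, V6, I8, I9, L10, V11, L12, L13, L14, L16.

12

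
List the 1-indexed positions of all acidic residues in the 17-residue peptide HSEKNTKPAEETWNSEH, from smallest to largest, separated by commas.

The acidic residues are Asp (D) and Glu (E), whose side chains end in a carboxylate group.
Matching residues: E3, E10, E11, E16.

3, 10, 11, 16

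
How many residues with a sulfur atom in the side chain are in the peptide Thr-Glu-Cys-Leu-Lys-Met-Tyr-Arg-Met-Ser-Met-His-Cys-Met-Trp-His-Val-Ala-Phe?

6

Cysteine (C, thiol) and methionine (M, thioether) are the two sulfur-containing amino acids.
Matching residues: Cys3, Met6, Met9, Met11, Cys13, Met14.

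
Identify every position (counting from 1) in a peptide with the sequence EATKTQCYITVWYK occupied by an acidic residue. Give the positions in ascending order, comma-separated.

The acidic residues are Asp (D) and Glu (E), whose side chains end in a carboxylate group.
Matching residues: E1.

1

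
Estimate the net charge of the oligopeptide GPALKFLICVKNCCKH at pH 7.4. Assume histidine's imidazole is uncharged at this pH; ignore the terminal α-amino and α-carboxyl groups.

Near pH 7.4, K and R contribute +1 each, D and E contribute −1 each, and every other side chain (His included, as stated) is uncharged.
Positive (K, R): K5, K11, K15 → +3.
Negative (D, E): none → −0.
Net charge = (+3) + (−0) = +3.

+3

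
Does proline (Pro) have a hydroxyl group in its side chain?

S, T, and Y are the three residues with a side-chain hydroxyl.
Proline is not in this group.

No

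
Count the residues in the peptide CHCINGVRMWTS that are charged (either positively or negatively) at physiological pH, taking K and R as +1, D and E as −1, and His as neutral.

1

Charged side chains at pH ~7.4: K, R (positive); D, E (negative).
Matching residues: R8.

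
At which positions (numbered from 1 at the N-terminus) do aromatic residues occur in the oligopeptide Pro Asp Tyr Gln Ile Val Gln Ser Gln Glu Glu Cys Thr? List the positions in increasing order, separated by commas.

3

F, W, and Y each carry an aromatic ring on the side chain.
Matching residues: Tyr3.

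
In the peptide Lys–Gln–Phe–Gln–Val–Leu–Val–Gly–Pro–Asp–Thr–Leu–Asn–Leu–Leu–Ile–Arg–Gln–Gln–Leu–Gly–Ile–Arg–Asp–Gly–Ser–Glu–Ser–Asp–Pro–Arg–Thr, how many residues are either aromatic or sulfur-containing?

Aromatic: F, W, Y. Sulfur-containing: C, M.
Aromatic residues here: Phe3 (1).
Sulfur-containing residues here: none (0).
The two groups share no amino acid, so total = 1 + 0 = 1.

1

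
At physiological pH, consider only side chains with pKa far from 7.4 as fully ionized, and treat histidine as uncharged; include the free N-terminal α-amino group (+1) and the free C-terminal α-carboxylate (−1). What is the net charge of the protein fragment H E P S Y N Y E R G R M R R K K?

Near pH 7.4, K and R contribute +1 each, D and E contribute −1 each, and every other side chain (His included, as stated) is uncharged.
Positive (K, R): R9, R11, R13, R14, K15, K16 → +6.
Negative (D, E): E2, E8 → −2.
The N-terminus (+1) and C-terminus (−1) cancel.
Net charge = (+6) + (−2) = +4.

+4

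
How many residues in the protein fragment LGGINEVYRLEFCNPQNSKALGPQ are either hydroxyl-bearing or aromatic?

Hydroxyl-bearing: S, T, Y. Aromatic: F, W, Y.
Hydroxyl-bearing residues here: Y8, S18 (2).
Aromatic residues here: Y8, F12 (2).
Y is in both groups, so the 1 Y residue must not be double-counted.
Total = 2 + 2 − 1 = 3.

3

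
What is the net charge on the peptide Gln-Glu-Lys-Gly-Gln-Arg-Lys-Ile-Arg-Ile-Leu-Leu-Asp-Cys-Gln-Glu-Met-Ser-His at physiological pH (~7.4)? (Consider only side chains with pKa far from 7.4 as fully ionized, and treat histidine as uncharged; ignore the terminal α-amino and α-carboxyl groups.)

At pH ~7.4 the Lys and Arg side chains are protonated (+1), the Asp and Glu side chains are deprotonated (−1), and with His taken as neutral all other side chains carry no charge.
Positive (K, R): Lys3, Arg6, Lys7, Arg9 → +4.
Negative (D, E): Glu2, Asp13, Glu16 → −3.
Net charge = (+4) + (−3) = +1.

+1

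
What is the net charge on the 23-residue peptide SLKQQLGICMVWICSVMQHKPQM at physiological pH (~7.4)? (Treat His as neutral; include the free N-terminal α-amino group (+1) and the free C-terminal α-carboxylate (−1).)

The side chains ionized at physiological pH are Lys/Arg (+1) and Asp/Glu (−1); with His treated as neutral, nothing else contributes.
Positive (K, R): K3, K20 → +2.
Negative (D, E): none → −0.
The N-terminus (+1) and C-terminus (−1) cancel.
Net charge = (+2) + (−0) = +2.

+2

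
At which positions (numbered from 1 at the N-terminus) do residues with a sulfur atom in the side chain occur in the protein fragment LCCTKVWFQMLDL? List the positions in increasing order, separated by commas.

2, 3, 10

Only Cys (C) and Met (M) have a sulfur atom in the side chain.
Matching residues: C2, C3, M10.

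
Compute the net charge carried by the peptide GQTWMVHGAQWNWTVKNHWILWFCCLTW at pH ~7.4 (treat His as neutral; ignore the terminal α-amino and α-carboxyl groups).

The side chains ionized at physiological pH are Lys/Arg (+1) and Asp/Glu (−1); with His treated as neutral, nothing else contributes.
Positive (K, R): K16 → +1.
Negative (D, E): none → −0.
Net charge = (+1) + (−0) = +1.

+1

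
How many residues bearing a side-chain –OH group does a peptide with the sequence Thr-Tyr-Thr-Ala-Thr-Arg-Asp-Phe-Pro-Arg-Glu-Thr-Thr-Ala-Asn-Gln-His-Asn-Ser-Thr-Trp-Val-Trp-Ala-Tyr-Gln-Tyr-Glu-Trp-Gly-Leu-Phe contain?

10

Serine (S), threonine (T), and tyrosine (Y) each carry a hydroxyl group on the side chain.
Matching residues: Thr1, Tyr2, Thr3, Thr5, Thr12, Thr13, Ser19, Thr20, Tyr25, Tyr27.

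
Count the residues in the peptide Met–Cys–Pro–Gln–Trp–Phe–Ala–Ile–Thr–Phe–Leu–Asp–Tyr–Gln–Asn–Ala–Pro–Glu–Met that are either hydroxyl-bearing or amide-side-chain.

5

Hydroxyl-bearing: S, T, Y. Amide-side-chain: N, Q.
Hydroxyl-bearing residues here: Thr9, Tyr13 (2).
Amide-side-chain residues here: Gln4, Gln14, Asn15 (3).
The two groups share no amino acid, so total = 2 + 3 = 5.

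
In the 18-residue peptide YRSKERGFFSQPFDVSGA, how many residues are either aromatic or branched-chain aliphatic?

5

Aromatic: F, W, Y. Branched-chain aliphatic: I, L, V.
Aromatic residues here: Y1, F8, F9, F13 (4).
Branched-chain aliphatic residues here: V15 (1).
The two groups share no amino acid, so total = 4 + 1 = 5.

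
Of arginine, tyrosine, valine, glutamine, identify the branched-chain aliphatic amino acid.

V, L, and I make up the branched-chain aliphatic group.
Of the listed options, only valine belongs to this group.

valine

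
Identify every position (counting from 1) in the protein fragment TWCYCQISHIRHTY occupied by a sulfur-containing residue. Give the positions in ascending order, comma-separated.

3, 5

Only Cys (C) and Met (M) have a sulfur atom in the side chain.
Matching residues: C3, C5.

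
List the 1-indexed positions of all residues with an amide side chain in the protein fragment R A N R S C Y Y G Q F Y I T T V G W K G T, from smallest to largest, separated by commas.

3, 10

Asparagine (N) and glutamine (Q) have uncharged amide side chains.
Matching residues: N3, Q10.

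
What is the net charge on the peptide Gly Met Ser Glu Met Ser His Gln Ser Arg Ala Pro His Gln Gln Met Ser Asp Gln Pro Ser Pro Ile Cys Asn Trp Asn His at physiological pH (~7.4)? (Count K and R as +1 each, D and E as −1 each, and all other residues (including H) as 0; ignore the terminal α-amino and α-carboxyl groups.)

Positive (K, R): Arg10 → +1.
Negative (D, E): Glu4, Asp18 → −2.
Net charge = (+1) + (−2) = −1.

-1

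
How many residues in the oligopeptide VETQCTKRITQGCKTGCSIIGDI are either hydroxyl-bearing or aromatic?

5

Hydroxyl-bearing: S, T, Y. Aromatic: F, W, Y.
Hydroxyl-bearing residues here: T3, T6, T10, T15, S18 (5).
Aromatic residues here: none (0).
(Y belongs to both groups, but none appear in this sequence.) Total = 5 + 0 = 5.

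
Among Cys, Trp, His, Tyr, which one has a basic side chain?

The basic amino acids are Lys (K), Arg (R), and His (H).
Of the listed options, only His belongs to this group.

His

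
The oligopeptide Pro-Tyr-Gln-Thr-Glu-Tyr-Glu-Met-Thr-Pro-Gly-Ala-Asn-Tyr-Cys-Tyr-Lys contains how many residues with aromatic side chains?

4

F, W, and Y each carry an aromatic ring on the side chain.
Matching residues: Tyr2, Tyr6, Tyr14, Tyr16.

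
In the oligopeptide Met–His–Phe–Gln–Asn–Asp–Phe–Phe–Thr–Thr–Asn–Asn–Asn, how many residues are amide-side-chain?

The amide-side-chain residues are Asn (N) and Gln (Q).
Matching residues: Gln4, Asn5, Asn11, Asn12, Asn13.

5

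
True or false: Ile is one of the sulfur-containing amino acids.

False

The sulfur-bearing residues are cysteine (–SH) and methionine (–S–CH₃).
Isoleucine is not in this group.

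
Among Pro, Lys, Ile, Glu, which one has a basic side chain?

Lys

K, R, and H are the three residues with basic side chains (ε-amine, guanidinium, and imidazole respectively).
Of the listed options, only Lys belongs to this group.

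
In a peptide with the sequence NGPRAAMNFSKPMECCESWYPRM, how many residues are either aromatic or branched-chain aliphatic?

3

Aromatic: F, W, Y. Branched-chain aliphatic: I, L, V.
Aromatic residues here: F9, W19, Y20 (3).
Branched-chain aliphatic residues here: none (0).
The two groups share no amino acid, so total = 3 + 0 = 3.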